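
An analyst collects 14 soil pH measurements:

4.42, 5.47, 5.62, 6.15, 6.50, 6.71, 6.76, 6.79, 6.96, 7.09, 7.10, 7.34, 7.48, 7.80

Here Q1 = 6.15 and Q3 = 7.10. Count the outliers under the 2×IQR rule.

IQR = 0.95; fences at 6.15 − 1.90 = 4.25 and 7.10 + 1.90 = 9.00.
Every value lies within the cutoffs.

0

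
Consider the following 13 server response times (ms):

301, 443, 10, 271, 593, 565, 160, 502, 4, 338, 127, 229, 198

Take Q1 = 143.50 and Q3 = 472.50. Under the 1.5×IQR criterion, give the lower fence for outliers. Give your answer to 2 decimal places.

IQR = Q3 − Q1 = 472.50 − 143.50 = 329.00.
Lower fence = Q1 − 1.5·IQR = 143.50 − 493.50 = -350.00.
Upper fence = Q3 + 1.5·IQR = 472.50 + 493.50 = 966.00.

-350.00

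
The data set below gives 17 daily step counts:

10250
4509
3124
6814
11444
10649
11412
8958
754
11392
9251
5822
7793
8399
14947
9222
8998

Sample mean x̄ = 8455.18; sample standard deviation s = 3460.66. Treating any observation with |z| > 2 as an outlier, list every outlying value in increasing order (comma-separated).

Cutoffs at x̄ ± 2s: 8455.18 ± 2·3460.66 = [1533.86, 15376.50].
754: z = -2.23, |z| > 2 → outlier.
Every other value lies within [1533.86, 15376.50].

754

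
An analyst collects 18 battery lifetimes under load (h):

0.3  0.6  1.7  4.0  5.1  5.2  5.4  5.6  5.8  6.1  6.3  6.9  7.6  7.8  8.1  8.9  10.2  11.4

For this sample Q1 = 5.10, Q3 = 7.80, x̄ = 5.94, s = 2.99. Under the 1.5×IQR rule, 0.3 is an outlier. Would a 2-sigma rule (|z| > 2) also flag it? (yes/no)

no

z = (0.3 − 5.94) / 2.99 = -1.89.
|z| = 1.89 ≤ 2.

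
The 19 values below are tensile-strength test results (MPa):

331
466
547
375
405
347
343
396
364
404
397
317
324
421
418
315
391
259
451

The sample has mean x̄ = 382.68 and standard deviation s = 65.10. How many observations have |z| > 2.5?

Cutoffs: x̄ ± 2.5s = [219.93, 545.43].
Outside the cutoffs: 547.

1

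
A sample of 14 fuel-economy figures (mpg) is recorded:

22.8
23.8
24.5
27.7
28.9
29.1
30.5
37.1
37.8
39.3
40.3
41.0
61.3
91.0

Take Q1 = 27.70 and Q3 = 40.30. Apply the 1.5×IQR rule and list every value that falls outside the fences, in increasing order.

IQR = Q3 − Q1 = 40.30 − 27.70 = 12.60.
Lower fence = Q1 − 1.5·IQR = 27.70 − 18.90 = 8.80.
Upper fence = Q3 + 1.5·IQR = 40.30 + 18.90 = 59.20.
61.3 > 59.20 → outlier.
91.0 > 59.20 → outlier.
All remaining values lie within [8.80, 59.20].

61.3, 91.0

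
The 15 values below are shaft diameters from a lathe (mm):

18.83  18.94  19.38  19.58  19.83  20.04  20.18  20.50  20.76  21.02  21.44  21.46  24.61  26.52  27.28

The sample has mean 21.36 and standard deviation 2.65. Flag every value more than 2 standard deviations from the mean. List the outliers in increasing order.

Cutoffs at x̄ ± 2s: 21.36 ± 2·2.65 = [16.06, 26.66].
27.28: z = 2.23, |z| > 2 → outlier.
Every other value lies within [16.06, 26.66].

27.28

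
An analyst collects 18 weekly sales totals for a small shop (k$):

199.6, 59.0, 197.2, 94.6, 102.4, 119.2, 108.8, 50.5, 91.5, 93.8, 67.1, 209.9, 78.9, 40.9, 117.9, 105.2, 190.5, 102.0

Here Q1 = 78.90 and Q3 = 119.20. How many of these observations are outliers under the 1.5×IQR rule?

4

IQR = 40.30; fences at 78.90 − 60.45 = 18.45 and 119.20 + 60.45 = 179.65.
Outside the cutoffs: 190.5, 197.2, 199.6, 209.9.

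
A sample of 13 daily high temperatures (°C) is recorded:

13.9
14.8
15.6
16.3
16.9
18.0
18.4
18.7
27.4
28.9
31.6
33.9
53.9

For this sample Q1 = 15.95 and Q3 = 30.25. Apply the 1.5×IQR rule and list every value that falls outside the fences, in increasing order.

IQR = Q3 − Q1 = 30.25 − 15.95 = 14.30.
Lower fence = Q1 − 1.5·IQR = 15.95 − 21.45 = -5.50.
Upper fence = Q3 + 1.5·IQR = 30.25 + 21.45 = 51.70.
53.9 > 51.70 → outlier.
All remaining values lie within [-5.50, 51.70].

53.9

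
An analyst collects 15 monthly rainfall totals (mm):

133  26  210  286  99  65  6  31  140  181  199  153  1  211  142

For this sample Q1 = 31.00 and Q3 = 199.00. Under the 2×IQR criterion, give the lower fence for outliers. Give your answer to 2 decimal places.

IQR = Q3 − Q1 = 199.00 − 31.00 = 168.00.
Lower fence = Q1 − 2·IQR = 31.00 − 336.00 = -305.00.
Upper fence = Q3 + 2·IQR = 199.00 + 336.00 = 535.00.

-305.00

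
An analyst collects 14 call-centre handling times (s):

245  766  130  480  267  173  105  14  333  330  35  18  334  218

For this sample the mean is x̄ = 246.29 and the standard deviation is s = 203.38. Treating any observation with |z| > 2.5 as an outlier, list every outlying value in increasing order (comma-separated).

766

Cutoffs at x̄ ± 2.5s: 246.29 ± 2.5·203.38 = [-262.16, 754.74].
766: z = 2.56, |z| > 2.5 → outlier.
Every other value lies within [-262.16, 754.74].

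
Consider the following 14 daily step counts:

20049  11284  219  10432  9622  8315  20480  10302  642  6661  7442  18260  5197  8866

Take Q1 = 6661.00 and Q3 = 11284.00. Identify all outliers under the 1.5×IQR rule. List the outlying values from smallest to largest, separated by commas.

IQR = Q3 − Q1 = 11284.00 − 6661.00 = 4623.00.
Lower fence = Q1 − 1.5·IQR = 6661.00 − 6934.50 = -273.50.
Upper fence = Q3 + 1.5·IQR = 11284.00 + 6934.50 = 18218.50.
18260 > 18218.50 → outlier.
20049 > 18218.50 → outlier.
20480 > 18218.50 → outlier.
All remaining values lie within [-273.50, 18218.50].

18260, 20049, 20480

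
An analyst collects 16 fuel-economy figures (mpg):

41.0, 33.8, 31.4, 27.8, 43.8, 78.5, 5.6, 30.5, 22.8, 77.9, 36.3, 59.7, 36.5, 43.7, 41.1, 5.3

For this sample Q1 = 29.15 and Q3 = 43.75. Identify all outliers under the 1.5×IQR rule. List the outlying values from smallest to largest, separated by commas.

IQR = Q3 − Q1 = 43.75 − 29.15 = 14.60.
Lower fence = Q1 − 1.5·IQR = 29.15 − 21.90 = 7.25.
Upper fence = Q3 + 1.5·IQR = 43.75 + 21.90 = 65.65.
5.3 < 7.25 → outlier.
5.6 < 7.25 → outlier.
77.9 > 65.65 → outlier.
78.5 > 65.65 → outlier.
All remaining values lie within [7.25, 65.65].

5.3, 5.6, 77.9, 78.5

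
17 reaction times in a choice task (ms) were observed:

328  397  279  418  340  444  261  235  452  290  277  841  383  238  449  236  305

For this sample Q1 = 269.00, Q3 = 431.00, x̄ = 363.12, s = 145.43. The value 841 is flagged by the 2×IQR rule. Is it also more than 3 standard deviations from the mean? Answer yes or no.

yes

z = (841 − 363.12) / 145.43 = 3.29.
|z| = 3.29 > 3.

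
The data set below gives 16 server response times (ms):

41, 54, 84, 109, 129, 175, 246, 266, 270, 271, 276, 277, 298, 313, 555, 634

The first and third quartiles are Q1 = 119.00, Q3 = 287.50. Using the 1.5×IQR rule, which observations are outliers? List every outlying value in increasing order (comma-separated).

555, 634

IQR = Q3 − Q1 = 287.50 − 119.00 = 168.50.
Lower fence = Q1 − 1.5·IQR = 119.00 − 252.75 = -133.75.
Upper fence = Q3 + 1.5·IQR = 287.50 + 252.75 = 540.25.
555 > 540.25 → outlier.
634 > 540.25 → outlier.
All remaining values lie within [-133.75, 540.25].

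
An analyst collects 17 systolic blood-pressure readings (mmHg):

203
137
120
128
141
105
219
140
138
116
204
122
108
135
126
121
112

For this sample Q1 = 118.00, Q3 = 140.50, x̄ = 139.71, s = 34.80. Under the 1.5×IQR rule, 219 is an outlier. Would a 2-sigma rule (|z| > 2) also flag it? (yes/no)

z = (219 − 139.71) / 34.80 = 2.28.
|z| = 2.28 > 2.

yes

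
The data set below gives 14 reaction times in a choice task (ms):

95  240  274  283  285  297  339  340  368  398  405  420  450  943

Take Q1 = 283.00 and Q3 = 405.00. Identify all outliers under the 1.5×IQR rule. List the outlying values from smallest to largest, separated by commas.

IQR = Q3 − Q1 = 405.00 − 283.00 = 122.00.
Lower fence = Q1 − 1.5·IQR = 283.00 − 183.00 = 100.00.
Upper fence = Q3 + 1.5·IQR = 405.00 + 183.00 = 588.00.
95 < 100.00 → outlier.
943 > 588.00 → outlier.
All remaining values lie within [100.00, 588.00].

95, 943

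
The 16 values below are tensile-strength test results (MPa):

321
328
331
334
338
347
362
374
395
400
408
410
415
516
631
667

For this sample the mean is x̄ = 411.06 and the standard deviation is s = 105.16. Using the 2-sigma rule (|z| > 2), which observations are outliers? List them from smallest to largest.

Cutoffs at x̄ ± 2s: 411.06 ± 2·105.16 = [200.74, 621.38].
631: z = 2.09, |z| > 2 → outlier.
667: z = 2.43, |z| > 2 → outlier.
Every other value lies within [200.74, 621.38].

631, 667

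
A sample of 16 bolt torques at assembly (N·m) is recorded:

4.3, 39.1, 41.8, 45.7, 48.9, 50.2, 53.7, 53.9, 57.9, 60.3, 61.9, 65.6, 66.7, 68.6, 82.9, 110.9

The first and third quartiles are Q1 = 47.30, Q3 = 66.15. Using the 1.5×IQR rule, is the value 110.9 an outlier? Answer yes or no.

yes

IQR = Q3 − Q1 = 66.15 − 47.30 = 18.85.
Lower fence = Q1 − 1.5·IQR = 47.30 − 28.275 = 19.025.
Upper fence = Q3 + 1.5·IQR = 66.15 + 28.275 = 94.425.
110.9 lies above the upper fence.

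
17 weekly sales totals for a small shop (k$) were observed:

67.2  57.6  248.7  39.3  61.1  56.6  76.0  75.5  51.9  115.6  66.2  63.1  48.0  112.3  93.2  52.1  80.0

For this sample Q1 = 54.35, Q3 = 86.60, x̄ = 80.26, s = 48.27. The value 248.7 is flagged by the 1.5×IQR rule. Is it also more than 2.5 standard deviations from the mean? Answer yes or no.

z = (248.7 − 80.26) / 48.27 = 3.49.
|z| = 3.49 > 2.5.

yes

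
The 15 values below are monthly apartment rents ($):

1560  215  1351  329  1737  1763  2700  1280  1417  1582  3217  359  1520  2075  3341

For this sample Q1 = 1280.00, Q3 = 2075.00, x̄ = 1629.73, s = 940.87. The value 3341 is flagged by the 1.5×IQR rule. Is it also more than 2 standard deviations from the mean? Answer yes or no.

no

z = (3341 − 1629.73) / 940.87 = 1.82.
|z| = 1.82 ≤ 2.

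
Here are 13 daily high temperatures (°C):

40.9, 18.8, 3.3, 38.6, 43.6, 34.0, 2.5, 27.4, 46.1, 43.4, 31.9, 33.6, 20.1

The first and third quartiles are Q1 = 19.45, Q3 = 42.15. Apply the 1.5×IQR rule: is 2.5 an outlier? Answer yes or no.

IQR = Q3 − Q1 = 42.15 − 19.45 = 22.70.
Lower fence = Q1 − 1.5·IQR = 19.45 − 34.05 = -14.60.
Upper fence = Q3 + 1.5·IQR = 42.15 + 34.05 = 76.20.
2.5 lies within [-14.60, 76.20].

no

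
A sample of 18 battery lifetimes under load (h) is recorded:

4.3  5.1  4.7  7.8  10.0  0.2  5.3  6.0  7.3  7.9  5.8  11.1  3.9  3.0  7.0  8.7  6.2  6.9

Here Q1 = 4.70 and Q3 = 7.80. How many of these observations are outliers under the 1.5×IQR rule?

0

IQR = 3.10; fences at 4.70 − 4.65 = 0.05 and 7.80 + 4.65 = 12.45.
Every value lies within the cutoffs.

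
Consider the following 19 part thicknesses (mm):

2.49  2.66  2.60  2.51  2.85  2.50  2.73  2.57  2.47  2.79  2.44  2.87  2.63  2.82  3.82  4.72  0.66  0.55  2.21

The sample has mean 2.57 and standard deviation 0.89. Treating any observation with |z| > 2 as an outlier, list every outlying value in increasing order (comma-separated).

0.55, 0.66, 4.72

Cutoffs at x̄ ± 2s: 2.57 ± 2·0.89 = [0.79, 4.35].
0.55: z = -2.27, |z| > 2 → outlier.
0.66: z = -2.15, |z| > 2 → outlier.
4.72: z = 2.42, |z| > 2 → outlier.
Every other value lies within [0.79, 4.35].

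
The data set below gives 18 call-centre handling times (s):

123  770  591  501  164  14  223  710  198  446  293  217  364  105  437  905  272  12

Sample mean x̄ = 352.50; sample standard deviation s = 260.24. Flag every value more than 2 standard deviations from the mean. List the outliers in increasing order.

905

Cutoffs at x̄ ± 2s: 352.50 ± 2·260.24 = [-167.98, 872.98].
905: z = 2.12, |z| > 2 → outlier.
Every other value lies within [-167.98, 872.98].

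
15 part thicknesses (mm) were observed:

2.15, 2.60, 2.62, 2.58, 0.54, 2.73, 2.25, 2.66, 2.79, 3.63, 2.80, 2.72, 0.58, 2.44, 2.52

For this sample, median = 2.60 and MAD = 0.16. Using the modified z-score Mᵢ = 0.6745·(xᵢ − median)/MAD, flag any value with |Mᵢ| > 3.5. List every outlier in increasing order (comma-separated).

0.54, 0.58, 3.63

|Mᵢ| > 3.5 ⇔ |xᵢ − 2.60| > 3.5·0.16/0.6745 = 0.83.
So outliers lie outside [1.77, 3.43].
0.54: M = -8.68 → outlier.
0.58: M = -8.52 → outlier.
3.63: M = 4.34 → outlier.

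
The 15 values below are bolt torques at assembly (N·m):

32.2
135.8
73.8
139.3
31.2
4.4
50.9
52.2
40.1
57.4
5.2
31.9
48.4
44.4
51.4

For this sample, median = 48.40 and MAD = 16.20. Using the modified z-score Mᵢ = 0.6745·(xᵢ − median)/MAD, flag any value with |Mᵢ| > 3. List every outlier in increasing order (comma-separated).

135.8, 139.3

|Mᵢ| > 3 ⇔ |xᵢ − 48.40| > 3·16.20/0.6745 = 72.05.
So outliers lie outside [-23.65, 120.45].
135.8: M = 3.64 → outlier.
139.3: M = 3.78 → outlier.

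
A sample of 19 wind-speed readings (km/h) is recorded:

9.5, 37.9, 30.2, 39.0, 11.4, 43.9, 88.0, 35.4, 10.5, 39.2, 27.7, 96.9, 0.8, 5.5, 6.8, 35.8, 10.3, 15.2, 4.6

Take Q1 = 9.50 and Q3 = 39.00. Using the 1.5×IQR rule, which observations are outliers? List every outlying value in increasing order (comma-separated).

IQR = Q3 − Q1 = 39.00 − 9.50 = 29.50.
Lower fence = Q1 − 1.5·IQR = 9.50 − 44.25 = -34.75.
Upper fence = Q3 + 1.5·IQR = 39.00 + 44.25 = 83.25.
88.0 > 83.25 → outlier.
96.9 > 83.25 → outlier.
All remaining values lie within [-34.75, 83.25].

88.0, 96.9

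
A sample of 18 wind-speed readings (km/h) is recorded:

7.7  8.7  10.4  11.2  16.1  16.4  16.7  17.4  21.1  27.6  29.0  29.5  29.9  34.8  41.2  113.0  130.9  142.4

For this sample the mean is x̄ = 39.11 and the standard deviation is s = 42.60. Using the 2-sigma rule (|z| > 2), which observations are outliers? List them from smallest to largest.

Cutoffs at x̄ ± 2s: 39.11 ± 2·42.60 = [-46.09, 124.31].
130.9: z = 2.15, |z| > 2 → outlier.
142.4: z = 2.42, |z| > 2 → outlier.
Every other value lies within [-46.09, 124.31].

130.9, 142.4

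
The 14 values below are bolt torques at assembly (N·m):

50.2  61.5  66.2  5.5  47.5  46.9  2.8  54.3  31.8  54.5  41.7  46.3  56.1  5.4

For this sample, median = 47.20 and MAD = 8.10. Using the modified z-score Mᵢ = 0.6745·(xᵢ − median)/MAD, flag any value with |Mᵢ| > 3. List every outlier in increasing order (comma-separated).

2.8, 5.4, 5.5

|Mᵢ| > 3 ⇔ |xᵢ − 47.20| > 3·8.10/0.6745 = 36.03.
So outliers lie outside [11.17, 83.23].
2.8: M = -3.70 → outlier.
5.4: M = -3.48 → outlier.
5.5: M = -3.47 → outlier.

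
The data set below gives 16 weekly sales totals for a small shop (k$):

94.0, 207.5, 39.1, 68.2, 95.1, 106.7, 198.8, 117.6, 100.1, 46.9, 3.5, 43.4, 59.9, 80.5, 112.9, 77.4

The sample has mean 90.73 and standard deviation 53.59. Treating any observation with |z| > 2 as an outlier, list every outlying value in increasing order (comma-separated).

198.8, 207.5

Cutoffs at x̄ ± 2s: 90.73 ± 2·53.59 = [-16.45, 197.91].
198.8: z = 2.02, |z| > 2 → outlier.
207.5: z = 2.18, |z| > 2 → outlier.
Every other value lies within [-16.45, 197.91].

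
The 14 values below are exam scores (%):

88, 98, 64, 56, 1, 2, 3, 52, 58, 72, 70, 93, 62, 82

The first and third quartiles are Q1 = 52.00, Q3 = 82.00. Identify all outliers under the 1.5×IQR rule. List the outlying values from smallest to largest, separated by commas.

IQR = Q3 − Q1 = 82.00 − 52.00 = 30.00.
Lower fence = Q1 − 1.5·IQR = 52.00 − 45.00 = 7.00.
Upper fence = Q3 + 1.5·IQR = 82.00 + 45.00 = 127.00.
1 < 7.00 → outlier.
2 < 7.00 → outlier.
3 < 7.00 → outlier.
All remaining values lie within [7.00, 127.00].

1, 2, 3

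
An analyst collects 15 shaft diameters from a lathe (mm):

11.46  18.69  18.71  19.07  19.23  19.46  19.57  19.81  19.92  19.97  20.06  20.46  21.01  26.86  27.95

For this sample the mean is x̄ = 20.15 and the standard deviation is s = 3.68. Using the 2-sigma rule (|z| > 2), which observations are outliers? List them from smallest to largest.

11.46, 27.95

Cutoffs at x̄ ± 2s: 20.15 ± 2·3.68 = [12.79, 27.51].
11.46: z = -2.36, |z| > 2 → outlier.
27.95: z = 2.12, |z| > 2 → outlier.
Every other value lies within [12.79, 27.51].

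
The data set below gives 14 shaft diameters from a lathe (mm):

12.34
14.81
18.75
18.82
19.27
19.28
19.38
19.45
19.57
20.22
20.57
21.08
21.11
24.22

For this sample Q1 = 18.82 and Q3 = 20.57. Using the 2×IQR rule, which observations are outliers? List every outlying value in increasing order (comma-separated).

IQR = Q3 − Q1 = 20.57 − 18.82 = 1.75.
Lower fence = Q1 − 2·IQR = 18.82 − 3.50 = 15.32.
Upper fence = Q3 + 2·IQR = 20.57 + 3.50 = 24.07.
12.34 < 15.32 → outlier.
14.81 < 15.32 → outlier.
24.22 > 24.07 → outlier.
All remaining values lie within [15.32, 24.07].

12.34, 14.81, 24.22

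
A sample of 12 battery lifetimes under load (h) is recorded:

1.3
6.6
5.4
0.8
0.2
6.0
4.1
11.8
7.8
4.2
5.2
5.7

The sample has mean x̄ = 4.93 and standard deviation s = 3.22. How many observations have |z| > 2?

1

Cutoffs: x̄ ± 2s = [-1.51, 11.37].
Outside the cutoffs: 11.8.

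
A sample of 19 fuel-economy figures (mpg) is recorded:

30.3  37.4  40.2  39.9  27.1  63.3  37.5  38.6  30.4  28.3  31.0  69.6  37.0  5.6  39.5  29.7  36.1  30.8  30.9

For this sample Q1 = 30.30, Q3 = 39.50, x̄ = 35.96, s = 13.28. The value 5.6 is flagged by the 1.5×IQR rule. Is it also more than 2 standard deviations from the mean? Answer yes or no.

z = (5.6 − 35.96) / 13.28 = -2.29.
|z| = 2.29 > 2.

yes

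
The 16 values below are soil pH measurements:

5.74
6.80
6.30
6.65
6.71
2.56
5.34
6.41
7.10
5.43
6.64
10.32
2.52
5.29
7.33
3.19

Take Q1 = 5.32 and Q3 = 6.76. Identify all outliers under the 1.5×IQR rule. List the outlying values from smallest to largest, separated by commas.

IQR = Q3 − Q1 = 6.76 − 5.32 = 1.44.
Lower fence = Q1 − 1.5·IQR = 5.32 − 2.16 = 3.16.
Upper fence = Q3 + 1.5·IQR = 6.76 + 2.16 = 8.92.
2.52 < 3.16 → outlier.
2.56 < 3.16 → outlier.
10.32 > 8.92 → outlier.
All remaining values lie within [3.16, 8.92].

2.52, 2.56, 10.32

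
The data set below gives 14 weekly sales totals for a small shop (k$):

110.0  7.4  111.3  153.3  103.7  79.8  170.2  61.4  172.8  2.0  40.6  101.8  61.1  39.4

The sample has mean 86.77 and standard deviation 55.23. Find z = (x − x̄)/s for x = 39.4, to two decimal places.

-0.86

z = (39.4 − 86.77) / 55.23 = -0.86.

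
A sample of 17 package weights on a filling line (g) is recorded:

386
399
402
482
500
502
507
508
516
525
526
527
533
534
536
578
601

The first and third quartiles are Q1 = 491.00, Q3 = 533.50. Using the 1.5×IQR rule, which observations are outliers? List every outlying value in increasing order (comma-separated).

IQR = Q3 − Q1 = 533.50 − 491.00 = 42.50.
Lower fence = Q1 − 1.5·IQR = 491.00 − 63.75 = 427.25.
Upper fence = Q3 + 1.5·IQR = 533.50 + 63.75 = 597.25.
386 < 427.25 → outlier.
399 < 427.25 → outlier.
402 < 427.25 → outlier.
601 > 597.25 → outlier.
All remaining values lie within [427.25, 597.25].

386, 399, 402, 601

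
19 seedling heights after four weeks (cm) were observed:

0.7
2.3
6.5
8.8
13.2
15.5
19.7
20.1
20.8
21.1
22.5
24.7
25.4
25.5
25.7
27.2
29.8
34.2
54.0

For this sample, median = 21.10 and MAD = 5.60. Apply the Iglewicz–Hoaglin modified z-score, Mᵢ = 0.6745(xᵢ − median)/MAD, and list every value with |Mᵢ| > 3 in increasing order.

|Mᵢ| > 3 ⇔ |xᵢ − 21.10| > 3·5.60/0.6745 = 24.91.
So outliers lie outside [-3.81, 46.01].
54.0: M = 3.96 → outlier.

54.0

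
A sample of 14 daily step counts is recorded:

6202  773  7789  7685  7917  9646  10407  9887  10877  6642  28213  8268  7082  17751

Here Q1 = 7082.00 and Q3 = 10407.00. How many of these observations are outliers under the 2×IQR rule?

IQR = 3325.00; fences at 7082.00 − 6650.00 = 432.00 and 10407.00 + 6650.00 = 17057.00.
Outside the cutoffs: 17751, 28213.

2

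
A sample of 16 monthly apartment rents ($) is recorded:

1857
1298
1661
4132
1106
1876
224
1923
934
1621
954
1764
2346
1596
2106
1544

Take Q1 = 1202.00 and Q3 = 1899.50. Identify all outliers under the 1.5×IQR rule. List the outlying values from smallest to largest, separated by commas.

IQR = Q3 − Q1 = 1899.50 − 1202.00 = 697.50.
Lower fence = Q1 − 1.5·IQR = 1202.00 − 1046.25 = 155.75.
Upper fence = Q3 + 1.5·IQR = 1899.50 + 1046.25 = 2945.75.
4132 > 2945.75 → outlier.
All remaining values lie within [155.75, 2945.75].

4132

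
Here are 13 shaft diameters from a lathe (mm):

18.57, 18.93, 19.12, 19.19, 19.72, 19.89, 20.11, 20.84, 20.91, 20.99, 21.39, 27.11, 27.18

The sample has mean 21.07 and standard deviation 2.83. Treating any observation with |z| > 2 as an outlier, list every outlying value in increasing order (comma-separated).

27.11, 27.18

Cutoffs at x̄ ± 2s: 21.07 ± 2·2.83 = [15.41, 26.73].
27.11: z = 2.13, |z| > 2 → outlier.
27.18: z = 2.16, |z| > 2 → outlier.
Every other value lies within [15.41, 26.73].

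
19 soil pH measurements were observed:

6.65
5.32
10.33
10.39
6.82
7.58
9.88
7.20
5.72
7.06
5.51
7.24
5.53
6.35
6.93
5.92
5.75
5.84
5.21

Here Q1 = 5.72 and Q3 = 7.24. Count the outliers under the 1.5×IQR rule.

3

IQR = 1.52; fences at 5.72 − 2.28 = 3.44 and 7.24 + 2.28 = 9.52.
Outside the cutoffs: 9.88, 10.33, 10.39.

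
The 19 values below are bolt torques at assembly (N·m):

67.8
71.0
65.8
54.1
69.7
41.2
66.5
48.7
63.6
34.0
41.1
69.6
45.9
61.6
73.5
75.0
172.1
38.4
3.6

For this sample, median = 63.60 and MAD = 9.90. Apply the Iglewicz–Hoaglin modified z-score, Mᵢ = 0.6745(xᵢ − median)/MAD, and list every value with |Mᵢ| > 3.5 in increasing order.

|Mᵢ| > 3.5 ⇔ |xᵢ − 63.60| > 3.5·9.90/0.6745 = 51.37.
So outliers lie outside [12.23, 114.97].
3.6: M = -4.09 → outlier.
172.1: M = 7.39 → outlier.

3.6, 172.1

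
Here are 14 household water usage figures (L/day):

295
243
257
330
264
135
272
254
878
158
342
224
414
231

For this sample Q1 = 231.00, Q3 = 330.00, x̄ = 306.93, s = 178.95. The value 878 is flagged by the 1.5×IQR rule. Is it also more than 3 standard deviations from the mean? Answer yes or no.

yes

z = (878 − 306.93) / 178.95 = 3.19.
|z| = 3.19 > 3.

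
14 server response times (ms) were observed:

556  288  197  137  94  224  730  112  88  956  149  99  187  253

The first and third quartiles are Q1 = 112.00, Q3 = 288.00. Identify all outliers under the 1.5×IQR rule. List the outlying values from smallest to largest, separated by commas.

IQR = Q3 − Q1 = 288.00 − 112.00 = 176.00.
Lower fence = Q1 − 1.5·IQR = 112.00 − 264.00 = -152.00.
Upper fence = Q3 + 1.5·IQR = 288.00 + 264.00 = 552.00.
556 > 552.00 → outlier.
730 > 552.00 → outlier.
956 > 552.00 → outlier.
All remaining values lie within [-152.00, 552.00].

556, 730, 956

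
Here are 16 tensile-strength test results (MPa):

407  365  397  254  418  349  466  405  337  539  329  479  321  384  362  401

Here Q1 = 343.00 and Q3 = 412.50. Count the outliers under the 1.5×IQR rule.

IQR = 69.50; fences at 343.00 − 104.25 = 238.75 and 412.50 + 104.25 = 516.75.
Outside the cutoffs: 539.

1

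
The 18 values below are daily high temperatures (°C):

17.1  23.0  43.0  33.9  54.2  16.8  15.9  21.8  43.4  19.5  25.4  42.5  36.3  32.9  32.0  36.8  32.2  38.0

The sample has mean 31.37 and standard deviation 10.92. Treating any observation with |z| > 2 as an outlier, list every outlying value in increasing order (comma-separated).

Cutoffs at x̄ ± 2s: 31.37 ± 2·10.92 = [9.53, 53.21].
54.2: z = 2.09, |z| > 2 → outlier.
Every other value lies within [9.53, 53.21].

54.2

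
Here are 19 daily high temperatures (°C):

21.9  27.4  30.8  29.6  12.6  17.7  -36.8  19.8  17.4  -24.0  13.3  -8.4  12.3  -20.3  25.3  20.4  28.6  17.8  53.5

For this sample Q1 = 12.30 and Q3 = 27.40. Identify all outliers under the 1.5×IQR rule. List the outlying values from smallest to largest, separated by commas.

-36.8, -24.0, -20.3, 53.5

IQR = Q3 − Q1 = 27.40 − 12.30 = 15.10.
Lower fence = Q1 − 1.5·IQR = 12.30 − 22.65 = -10.35.
Upper fence = Q3 + 1.5·IQR = 27.40 + 22.65 = 50.05.
-36.8 < -10.35 → outlier.
-24.0 < -10.35 → outlier.
-20.3 < -10.35 → outlier.
53.5 > 50.05 → outlier.
All remaining values lie within [-10.35, 50.05].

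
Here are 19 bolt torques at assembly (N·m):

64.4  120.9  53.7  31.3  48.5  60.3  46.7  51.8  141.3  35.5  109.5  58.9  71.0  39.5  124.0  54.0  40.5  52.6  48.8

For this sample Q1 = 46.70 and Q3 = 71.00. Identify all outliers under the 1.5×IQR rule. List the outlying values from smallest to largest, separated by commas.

109.5, 120.9, 124.0, 141.3

IQR = Q3 − Q1 = 71.00 − 46.70 = 24.30.
Lower fence = Q1 − 1.5·IQR = 46.70 − 36.45 = 10.25.
Upper fence = Q3 + 1.5·IQR = 71.00 + 36.45 = 107.45.
109.5 > 107.45 → outlier.
120.9 > 107.45 → outlier.
124.0 > 107.45 → outlier.
141.3 > 107.45 → outlier.
All remaining values lie within [10.25, 107.45].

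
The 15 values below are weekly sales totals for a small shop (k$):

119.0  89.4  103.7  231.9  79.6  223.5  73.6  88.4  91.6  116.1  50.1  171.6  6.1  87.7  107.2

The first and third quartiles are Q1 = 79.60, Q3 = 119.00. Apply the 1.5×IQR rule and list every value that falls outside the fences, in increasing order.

6.1, 223.5, 231.9

IQR = Q3 − Q1 = 119.00 − 79.60 = 39.40.
Lower fence = Q1 − 1.5·IQR = 79.60 − 59.10 = 20.50.
Upper fence = Q3 + 1.5·IQR = 119.00 + 59.10 = 178.10.
6.1 < 20.50 → outlier.
223.5 > 178.10 → outlier.
231.9 > 178.10 → outlier.
All remaining values lie within [20.50, 178.10].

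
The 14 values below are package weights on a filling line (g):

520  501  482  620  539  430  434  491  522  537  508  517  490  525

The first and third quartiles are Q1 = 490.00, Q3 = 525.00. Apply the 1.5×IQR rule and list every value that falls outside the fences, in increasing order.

IQR = Q3 − Q1 = 525.00 − 490.00 = 35.00.
Lower fence = Q1 − 1.5·IQR = 490.00 − 52.50 = 437.50.
Upper fence = Q3 + 1.5·IQR = 525.00 + 52.50 = 577.50.
430 < 437.50 → outlier.
434 < 437.50 → outlier.
620 > 577.50 → outlier.
All remaining values lie within [437.50, 577.50].

430, 434, 620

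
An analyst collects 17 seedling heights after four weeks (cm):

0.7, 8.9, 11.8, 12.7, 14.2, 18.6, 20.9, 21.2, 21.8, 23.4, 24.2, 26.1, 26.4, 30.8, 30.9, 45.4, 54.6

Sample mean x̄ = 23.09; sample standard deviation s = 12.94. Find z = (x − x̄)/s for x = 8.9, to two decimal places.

-1.10

z = (8.9 − 23.09) / 12.94 = -1.10.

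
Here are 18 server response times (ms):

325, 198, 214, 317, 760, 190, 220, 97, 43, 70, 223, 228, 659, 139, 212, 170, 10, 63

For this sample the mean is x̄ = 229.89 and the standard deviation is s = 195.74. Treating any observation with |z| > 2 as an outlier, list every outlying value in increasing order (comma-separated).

Cutoffs at x̄ ± 2s: 229.89 ± 2·195.74 = [-161.59, 621.37].
659: z = 2.19, |z| > 2 → outlier.
760: z = 2.71, |z| > 2 → outlier.
Every other value lies within [-161.59, 621.37].

659, 760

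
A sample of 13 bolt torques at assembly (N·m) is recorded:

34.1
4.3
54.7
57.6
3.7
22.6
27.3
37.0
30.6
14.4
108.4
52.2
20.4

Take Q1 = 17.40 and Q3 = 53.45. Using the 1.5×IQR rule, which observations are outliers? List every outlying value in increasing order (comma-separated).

108.4

IQR = Q3 − Q1 = 53.45 − 17.40 = 36.05.
Lower fence = Q1 − 1.5·IQR = 17.40 − 54.075 = -36.675.
Upper fence = Q3 + 1.5·IQR = 53.45 + 54.075 = 107.525.
108.4 > 107.525 → outlier.
All remaining values lie within [-36.675, 107.525].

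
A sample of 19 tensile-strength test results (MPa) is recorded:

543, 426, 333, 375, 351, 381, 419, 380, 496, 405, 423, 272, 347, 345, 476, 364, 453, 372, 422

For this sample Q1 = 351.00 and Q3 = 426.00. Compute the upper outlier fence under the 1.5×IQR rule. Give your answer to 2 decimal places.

538.50

IQR = Q3 − Q1 = 426.00 − 351.00 = 75.00.
Lower fence = Q1 − 1.5·IQR = 351.00 − 112.50 = 238.50.
Upper fence = Q3 + 1.5·IQR = 426.00 + 112.50 = 538.50.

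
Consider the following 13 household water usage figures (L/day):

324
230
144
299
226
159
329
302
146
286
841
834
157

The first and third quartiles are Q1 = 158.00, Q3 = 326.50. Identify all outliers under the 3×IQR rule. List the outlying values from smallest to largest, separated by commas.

IQR = Q3 − Q1 = 326.50 − 158.00 = 168.50.
Lower fence = Q1 − 3·IQR = 158.00 − 505.50 = -347.50.
Upper fence = Q3 + 3·IQR = 326.50 + 505.50 = 832.00.
834 > 832.00 → outlier.
841 > 832.00 → outlier.
All remaining values lie within [-347.50, 832.00].

834, 841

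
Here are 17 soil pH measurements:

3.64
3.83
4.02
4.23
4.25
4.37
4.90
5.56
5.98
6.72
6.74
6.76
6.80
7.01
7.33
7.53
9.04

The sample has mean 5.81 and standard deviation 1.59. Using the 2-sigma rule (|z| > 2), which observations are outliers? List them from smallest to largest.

9.04

Cutoffs at x̄ ± 2s: 5.81 ± 2·1.59 = [2.63, 8.99].
9.04: z = 2.03, |z| > 2 → outlier.
Every other value lies within [2.63, 8.99].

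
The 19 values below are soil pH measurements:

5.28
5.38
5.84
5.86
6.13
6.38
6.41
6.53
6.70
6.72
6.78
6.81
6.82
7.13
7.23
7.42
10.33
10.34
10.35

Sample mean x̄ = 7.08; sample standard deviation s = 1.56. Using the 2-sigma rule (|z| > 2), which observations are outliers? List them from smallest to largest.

10.33, 10.34, 10.35

Cutoffs at x̄ ± 2s: 7.08 ± 2·1.56 = [3.96, 10.20].
10.33: z = 2.08, |z| > 2 → outlier.
10.34: z = 2.09, |z| > 2 → outlier.
10.35: z = 2.10, |z| > 2 → outlier.
Every other value lies within [3.96, 10.20].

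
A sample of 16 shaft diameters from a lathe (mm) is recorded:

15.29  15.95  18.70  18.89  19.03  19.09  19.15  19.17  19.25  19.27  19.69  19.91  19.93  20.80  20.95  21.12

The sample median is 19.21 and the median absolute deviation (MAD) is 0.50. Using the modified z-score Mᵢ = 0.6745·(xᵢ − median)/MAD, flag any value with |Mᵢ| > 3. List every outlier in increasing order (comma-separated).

15.29, 15.95

|Mᵢ| > 3 ⇔ |xᵢ − 19.21| > 3·0.50/0.6745 = 2.22.
So outliers lie outside [16.99, 21.43].
15.29: M = -5.29 → outlier.
15.95: M = -4.40 → outlier.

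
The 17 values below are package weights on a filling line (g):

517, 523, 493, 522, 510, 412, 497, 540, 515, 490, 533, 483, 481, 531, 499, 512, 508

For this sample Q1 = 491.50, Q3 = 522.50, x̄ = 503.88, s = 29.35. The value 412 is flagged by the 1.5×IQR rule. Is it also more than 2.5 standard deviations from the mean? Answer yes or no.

yes

z = (412 − 503.88) / 29.35 = -3.13.
|z| = 3.13 > 2.5.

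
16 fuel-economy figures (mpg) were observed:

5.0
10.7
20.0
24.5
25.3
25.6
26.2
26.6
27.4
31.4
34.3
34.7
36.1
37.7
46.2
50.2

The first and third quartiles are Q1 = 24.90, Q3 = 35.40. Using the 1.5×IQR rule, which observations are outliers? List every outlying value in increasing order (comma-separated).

5.0

IQR = Q3 − Q1 = 35.40 − 24.90 = 10.50.
Lower fence = Q1 − 1.5·IQR = 24.90 − 15.75 = 9.15.
Upper fence = Q3 + 1.5·IQR = 35.40 + 15.75 = 51.15.
5.0 < 9.15 → outlier.
All remaining values lie within [9.15, 51.15].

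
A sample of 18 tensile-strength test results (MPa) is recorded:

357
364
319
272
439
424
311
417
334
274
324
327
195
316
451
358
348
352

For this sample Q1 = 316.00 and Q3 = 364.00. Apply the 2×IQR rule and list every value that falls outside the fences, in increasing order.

195

IQR = Q3 − Q1 = 364.00 − 316.00 = 48.00.
Lower fence = Q1 − 2·IQR = 316.00 − 96.00 = 220.00.
Upper fence = Q3 + 2·IQR = 364.00 + 96.00 = 460.00.
195 < 220.00 → outlier.
All remaining values lie within [220.00, 460.00].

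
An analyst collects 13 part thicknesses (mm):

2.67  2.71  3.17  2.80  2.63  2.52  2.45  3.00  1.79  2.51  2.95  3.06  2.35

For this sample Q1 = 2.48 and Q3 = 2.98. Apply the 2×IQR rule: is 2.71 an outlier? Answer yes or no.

IQR = Q3 − Q1 = 2.98 − 2.48 = 0.50.
Lower fence = Q1 − 2·IQR = 2.48 − 1.00 = 1.48.
Upper fence = Q3 + 2·IQR = 2.98 + 1.00 = 3.98.
2.71 lies within [1.48, 3.98].

no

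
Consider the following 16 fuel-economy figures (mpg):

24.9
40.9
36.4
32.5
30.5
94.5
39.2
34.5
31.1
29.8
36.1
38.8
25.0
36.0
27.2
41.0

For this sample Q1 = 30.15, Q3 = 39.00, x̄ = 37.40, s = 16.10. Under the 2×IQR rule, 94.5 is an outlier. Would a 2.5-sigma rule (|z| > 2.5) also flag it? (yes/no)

z = (94.5 − 37.40) / 16.10 = 3.55.
|z| = 3.55 > 2.5.

yes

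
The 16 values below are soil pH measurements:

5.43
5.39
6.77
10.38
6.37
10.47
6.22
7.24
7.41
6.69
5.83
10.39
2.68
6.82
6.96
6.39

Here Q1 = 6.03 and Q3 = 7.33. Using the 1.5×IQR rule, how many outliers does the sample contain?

IQR = 1.30; fences at 6.03 − 1.95 = 4.08 and 7.33 + 1.95 = 9.28.
Outside the cutoffs: 2.68, 10.38, 10.39, 10.47.

4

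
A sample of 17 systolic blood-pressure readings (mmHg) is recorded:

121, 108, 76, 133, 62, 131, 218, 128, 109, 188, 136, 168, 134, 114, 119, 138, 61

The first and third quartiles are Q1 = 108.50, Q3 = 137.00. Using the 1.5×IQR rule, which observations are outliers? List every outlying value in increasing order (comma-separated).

IQR = Q3 − Q1 = 137.00 − 108.50 = 28.50.
Lower fence = Q1 − 1.5·IQR = 108.50 − 42.75 = 65.75.
Upper fence = Q3 + 1.5·IQR = 137.00 + 42.75 = 179.75.
61 < 65.75 → outlier.
62 < 65.75 → outlier.
188 > 179.75 → outlier.
218 > 179.75 → outlier.
All remaining values lie within [65.75, 179.75].

61, 62, 188, 218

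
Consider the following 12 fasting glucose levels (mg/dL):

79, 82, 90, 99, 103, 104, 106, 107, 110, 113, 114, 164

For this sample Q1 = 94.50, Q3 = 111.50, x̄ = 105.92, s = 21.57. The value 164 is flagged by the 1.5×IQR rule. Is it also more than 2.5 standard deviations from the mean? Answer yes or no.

yes

z = (164 − 105.92) / 21.57 = 2.69.
|z| = 2.69 > 2.5.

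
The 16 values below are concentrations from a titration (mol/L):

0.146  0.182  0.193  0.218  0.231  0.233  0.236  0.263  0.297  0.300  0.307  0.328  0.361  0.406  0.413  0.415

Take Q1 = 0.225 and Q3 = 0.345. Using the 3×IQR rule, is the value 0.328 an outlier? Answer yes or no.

IQR = Q3 − Q1 = 0.345 − 0.225 = 0.120.
Lower fence = Q1 − 3·IQR = 0.225 − 0.360 = -0.135.
Upper fence = Q3 + 3·IQR = 0.345 + 0.360 = 0.705.
0.328 lies within [-0.135, 0.705].

no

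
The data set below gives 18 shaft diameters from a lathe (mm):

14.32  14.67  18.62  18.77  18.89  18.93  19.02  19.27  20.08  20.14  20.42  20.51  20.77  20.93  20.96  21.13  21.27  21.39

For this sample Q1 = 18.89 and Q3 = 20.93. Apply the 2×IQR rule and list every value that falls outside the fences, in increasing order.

IQR = Q3 − Q1 = 20.93 − 18.89 = 2.04.
Lower fence = Q1 − 2·IQR = 18.89 − 4.08 = 14.81.
Upper fence = Q3 + 2·IQR = 20.93 + 4.08 = 25.01.
14.32 < 14.81 → outlier.
14.67 < 14.81 → outlier.
All remaining values lie within [14.81, 25.01].

14.32, 14.67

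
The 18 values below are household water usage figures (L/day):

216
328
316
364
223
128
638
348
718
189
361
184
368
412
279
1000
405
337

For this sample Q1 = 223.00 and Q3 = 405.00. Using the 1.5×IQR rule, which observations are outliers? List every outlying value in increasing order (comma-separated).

718, 1000

IQR = Q3 − Q1 = 405.00 − 223.00 = 182.00.
Lower fence = Q1 − 1.5·IQR = 223.00 − 273.00 = -50.00.
Upper fence = Q3 + 1.5·IQR = 405.00 + 273.00 = 678.00.
718 > 678.00 → outlier.
1000 > 678.00 → outlier.
All remaining values lie within [-50.00, 678.00].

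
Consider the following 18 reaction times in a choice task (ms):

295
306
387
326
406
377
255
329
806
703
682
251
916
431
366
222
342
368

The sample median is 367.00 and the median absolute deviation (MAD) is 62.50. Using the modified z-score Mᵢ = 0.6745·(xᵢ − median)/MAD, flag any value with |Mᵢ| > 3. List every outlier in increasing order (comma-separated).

682, 703, 806, 916

|Mᵢ| > 3 ⇔ |xᵢ − 367.00| > 3·62.50/0.6745 = 277.98.
So outliers lie outside [89.02, 644.98].
682: M = 3.40 → outlier.
703: M = 3.63 → outlier.
806: M = 4.74 → outlier.
916: M = 5.92 → outlier.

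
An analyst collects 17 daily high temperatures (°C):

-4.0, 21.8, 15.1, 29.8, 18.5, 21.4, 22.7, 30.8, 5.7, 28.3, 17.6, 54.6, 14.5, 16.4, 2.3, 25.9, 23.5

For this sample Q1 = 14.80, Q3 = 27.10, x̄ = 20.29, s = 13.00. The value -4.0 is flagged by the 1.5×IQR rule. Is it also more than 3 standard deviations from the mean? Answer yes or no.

no

z = (-4.0 − 20.29) / 13.00 = -1.87.
|z| = 1.87 ≤ 3.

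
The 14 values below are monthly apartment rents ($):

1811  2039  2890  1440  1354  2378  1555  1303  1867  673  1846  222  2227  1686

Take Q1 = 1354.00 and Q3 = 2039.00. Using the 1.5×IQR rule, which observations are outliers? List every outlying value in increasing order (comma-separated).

222

IQR = Q3 − Q1 = 2039.00 − 1354.00 = 685.00.
Lower fence = Q1 − 1.5·IQR = 1354.00 − 1027.50 = 326.50.
Upper fence = Q3 + 1.5·IQR = 2039.00 + 1027.50 = 3066.50.
222 < 326.50 → outlier.
All remaining values lie within [326.50, 3066.50].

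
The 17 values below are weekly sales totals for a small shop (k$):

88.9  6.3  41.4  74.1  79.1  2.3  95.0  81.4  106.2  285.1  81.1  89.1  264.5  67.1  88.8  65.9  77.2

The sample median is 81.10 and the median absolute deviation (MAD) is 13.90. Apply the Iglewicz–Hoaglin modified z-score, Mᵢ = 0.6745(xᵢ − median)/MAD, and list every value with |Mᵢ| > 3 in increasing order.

|Mᵢ| > 3 ⇔ |xᵢ − 81.10| > 3·13.90/0.6745 = 61.82.
So outliers lie outside [19.28, 142.92].
2.3: M = -3.82 → outlier.
6.3: M = -3.63 → outlier.
264.5: M = 8.90 → outlier.
285.1: M = 9.90 → outlier.

2.3, 6.3, 264.5, 285.1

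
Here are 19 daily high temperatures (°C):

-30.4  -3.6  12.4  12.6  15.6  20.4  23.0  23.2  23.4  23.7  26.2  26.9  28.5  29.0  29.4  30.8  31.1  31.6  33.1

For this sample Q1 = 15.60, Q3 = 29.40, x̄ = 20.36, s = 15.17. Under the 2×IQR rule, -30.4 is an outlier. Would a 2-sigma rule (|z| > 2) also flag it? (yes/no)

z = (-30.4 − 20.36) / 15.17 = -3.35.
|z| = 3.35 > 2.

yes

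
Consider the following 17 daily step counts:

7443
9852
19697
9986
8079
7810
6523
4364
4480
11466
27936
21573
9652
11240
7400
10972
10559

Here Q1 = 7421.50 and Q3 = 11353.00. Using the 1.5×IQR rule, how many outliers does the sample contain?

3

IQR = 3931.50; fences at 7421.50 − 5897.25 = 1524.25 and 11353.00 + 5897.25 = 17250.25.
Outside the cutoffs: 19697, 21573, 27936.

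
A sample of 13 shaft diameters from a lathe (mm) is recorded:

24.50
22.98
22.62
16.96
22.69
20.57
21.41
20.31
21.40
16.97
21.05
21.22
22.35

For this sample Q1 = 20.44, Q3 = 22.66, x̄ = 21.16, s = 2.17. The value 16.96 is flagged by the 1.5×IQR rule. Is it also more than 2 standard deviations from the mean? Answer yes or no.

no

z = (16.96 − 21.16) / 2.17 = -1.94.
|z| = 1.94 ≤ 2.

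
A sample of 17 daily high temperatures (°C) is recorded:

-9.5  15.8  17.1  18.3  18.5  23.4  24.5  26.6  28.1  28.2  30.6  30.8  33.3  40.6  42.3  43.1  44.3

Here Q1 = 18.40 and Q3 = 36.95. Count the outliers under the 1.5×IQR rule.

1

IQR = 18.55; fences at 18.40 − 27.825 = -9.425 and 36.95 + 27.825 = 64.775.
Outside the cutoffs: -9.5.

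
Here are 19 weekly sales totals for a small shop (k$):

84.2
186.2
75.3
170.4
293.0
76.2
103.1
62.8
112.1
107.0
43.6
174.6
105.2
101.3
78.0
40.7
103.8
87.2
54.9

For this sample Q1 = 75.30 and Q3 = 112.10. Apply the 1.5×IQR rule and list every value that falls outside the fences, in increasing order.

170.4, 174.6, 186.2, 293.0

IQR = Q3 − Q1 = 112.10 − 75.30 = 36.80.
Lower fence = Q1 − 1.5·IQR = 75.30 − 55.20 = 20.10.
Upper fence = Q3 + 1.5·IQR = 112.10 + 55.20 = 167.30.
170.4 > 167.30 → outlier.
174.6 > 167.30 → outlier.
186.2 > 167.30 → outlier.
293.0 > 167.30 → outlier.
All remaining values lie within [20.10, 167.30].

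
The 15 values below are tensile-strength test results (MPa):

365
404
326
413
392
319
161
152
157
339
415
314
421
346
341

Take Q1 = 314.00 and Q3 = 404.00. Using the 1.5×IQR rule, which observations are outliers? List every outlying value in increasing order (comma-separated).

IQR = Q3 − Q1 = 404.00 − 314.00 = 90.00.
Lower fence = Q1 − 1.5·IQR = 314.00 − 135.00 = 179.00.
Upper fence = Q3 + 1.5·IQR = 404.00 + 135.00 = 539.00.
152 < 179.00 → outlier.
157 < 179.00 → outlier.
161 < 179.00 → outlier.
All remaining values lie within [179.00, 539.00].

152, 157, 161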